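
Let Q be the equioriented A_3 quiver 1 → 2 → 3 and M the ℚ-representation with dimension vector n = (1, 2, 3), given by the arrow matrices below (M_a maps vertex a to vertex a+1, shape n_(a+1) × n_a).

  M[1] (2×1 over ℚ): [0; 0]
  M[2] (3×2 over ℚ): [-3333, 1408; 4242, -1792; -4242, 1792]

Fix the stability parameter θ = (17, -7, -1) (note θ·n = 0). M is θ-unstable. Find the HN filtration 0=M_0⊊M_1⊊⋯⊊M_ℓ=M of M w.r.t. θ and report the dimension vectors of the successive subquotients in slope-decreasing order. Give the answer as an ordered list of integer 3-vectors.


Barcode: M ≅ I[1,1], I[2,2], I[2,3], I[3,3]^2. HN layers by μ_θ (3 steps, strictly decreasing):
  μ^(1)=17; μ^(2)=-1; μ^(3)=-7

((1, 0, 0); (0, 0, 3); (0, 2, 0))


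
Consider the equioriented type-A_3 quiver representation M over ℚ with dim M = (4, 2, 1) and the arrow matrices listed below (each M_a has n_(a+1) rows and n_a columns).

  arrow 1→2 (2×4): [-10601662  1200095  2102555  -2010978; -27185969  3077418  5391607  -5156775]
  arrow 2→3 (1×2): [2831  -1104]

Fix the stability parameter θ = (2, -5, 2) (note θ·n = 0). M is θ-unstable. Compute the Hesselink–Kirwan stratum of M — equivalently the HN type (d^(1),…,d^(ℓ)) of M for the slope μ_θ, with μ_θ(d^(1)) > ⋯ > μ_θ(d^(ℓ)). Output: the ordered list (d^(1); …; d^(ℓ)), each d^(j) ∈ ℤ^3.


Via rank(M_{q-1}∘⋯∘M_p): M ≅ I[1,1]^2, I[1,2], I[1,3].
μ_θ-semistable layers: μ^(1)=2; μ^(2)=-3/2

((2, 0, 1); (2, 2, 0))


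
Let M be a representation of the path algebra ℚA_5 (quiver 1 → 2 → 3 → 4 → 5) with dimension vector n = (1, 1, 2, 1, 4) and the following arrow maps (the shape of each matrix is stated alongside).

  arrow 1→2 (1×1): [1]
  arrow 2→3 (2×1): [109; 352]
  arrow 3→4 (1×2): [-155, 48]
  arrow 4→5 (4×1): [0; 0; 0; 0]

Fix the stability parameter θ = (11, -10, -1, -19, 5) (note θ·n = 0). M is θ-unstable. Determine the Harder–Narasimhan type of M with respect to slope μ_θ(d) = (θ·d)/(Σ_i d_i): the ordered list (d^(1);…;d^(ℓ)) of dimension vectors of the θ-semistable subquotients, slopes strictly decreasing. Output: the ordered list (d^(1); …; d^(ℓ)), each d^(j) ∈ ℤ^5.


Via rank(M_{q-1}∘⋯∘M_p): M ≅ I[1,4], I[3,3], I[5,5]^4.
μ_θ-semistable layers: μ^(1)=5; μ^(2)=-1; μ^(3)=-19/4

((0, 0, 0, 0, 4); (0, 0, 1, 0, 0); (1, 1, 1, 1, 0))


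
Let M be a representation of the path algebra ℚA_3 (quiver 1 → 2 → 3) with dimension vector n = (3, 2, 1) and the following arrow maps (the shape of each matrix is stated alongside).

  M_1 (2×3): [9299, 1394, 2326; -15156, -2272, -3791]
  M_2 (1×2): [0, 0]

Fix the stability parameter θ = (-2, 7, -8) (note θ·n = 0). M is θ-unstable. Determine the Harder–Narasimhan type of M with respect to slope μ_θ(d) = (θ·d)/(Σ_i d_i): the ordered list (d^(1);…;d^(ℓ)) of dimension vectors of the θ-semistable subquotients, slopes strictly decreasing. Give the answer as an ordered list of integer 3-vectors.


Barcode: M ≅ I[1,1], I[1,2]^2, I[3,3]. HN layers by μ_θ (3 steps, strictly decreasing):
  μ^(1)=7; μ^(2)=-2; μ^(3)=-8

((0, 2, 0); (3, 0, 0); (0, 0, 1))


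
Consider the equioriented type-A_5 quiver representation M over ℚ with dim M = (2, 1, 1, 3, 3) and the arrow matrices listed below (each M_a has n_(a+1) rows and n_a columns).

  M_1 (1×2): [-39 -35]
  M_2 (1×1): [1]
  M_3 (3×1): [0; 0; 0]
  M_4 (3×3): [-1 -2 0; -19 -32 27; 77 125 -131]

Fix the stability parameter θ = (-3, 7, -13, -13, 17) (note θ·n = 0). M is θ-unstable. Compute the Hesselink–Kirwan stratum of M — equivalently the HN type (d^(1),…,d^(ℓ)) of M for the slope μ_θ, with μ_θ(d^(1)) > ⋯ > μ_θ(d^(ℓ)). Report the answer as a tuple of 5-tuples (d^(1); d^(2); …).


Via rank(M_{q-1}∘⋯∘M_p): M ≅ I[1,1], I[1,3], I[4,5]^3.
μ_θ-semistable layers: μ^(1)=17; μ^(2)=-3; μ^(3)=-13

((0, 0, 0, 0, 3); (2, 1, 1, 0, 0); (0, 0, 0, 3, 0))


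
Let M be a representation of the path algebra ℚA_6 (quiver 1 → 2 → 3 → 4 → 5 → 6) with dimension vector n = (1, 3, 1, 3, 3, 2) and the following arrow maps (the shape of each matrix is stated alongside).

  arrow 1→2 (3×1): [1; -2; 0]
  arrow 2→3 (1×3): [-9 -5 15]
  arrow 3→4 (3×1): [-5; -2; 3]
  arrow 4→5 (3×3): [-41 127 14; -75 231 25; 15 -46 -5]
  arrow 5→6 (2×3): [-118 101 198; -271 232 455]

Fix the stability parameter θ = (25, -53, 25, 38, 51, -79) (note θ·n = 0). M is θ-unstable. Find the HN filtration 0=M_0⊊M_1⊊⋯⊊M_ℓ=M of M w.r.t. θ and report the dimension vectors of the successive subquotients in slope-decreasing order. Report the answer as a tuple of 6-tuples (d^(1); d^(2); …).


Interval decomposition of M: I[1,6], I[2,2]^2, I[4,5], I[4,6].
HN type (ℓ=6): μ^(1)=51; μ^(2)=38; μ^(3)=35/4; μ^(4)=10/3; μ^(5)=-14; μ^(6)=-53

((0, 0, 0, 0, 1, 0); (0, 0, 0, 1, 0, 0); (0, 0, 1, 1, 1, 1); (0, 0, 0, 1, 1, 1); (1, 1, 0, 0, 0, 0); (0, 2, 0, 0, 0, 0))


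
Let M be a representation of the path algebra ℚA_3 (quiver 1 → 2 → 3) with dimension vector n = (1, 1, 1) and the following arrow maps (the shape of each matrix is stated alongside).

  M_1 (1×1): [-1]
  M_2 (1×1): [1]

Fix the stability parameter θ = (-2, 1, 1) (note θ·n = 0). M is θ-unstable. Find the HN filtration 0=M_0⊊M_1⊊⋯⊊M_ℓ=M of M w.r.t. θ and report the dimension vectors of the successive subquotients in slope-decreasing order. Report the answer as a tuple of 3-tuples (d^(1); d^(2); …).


Interval decomposition of M: I[1,3].
HN type (ℓ=2): μ^(1)=1; μ^(2)=-2

((0, 1, 1); (1, 0, 0))


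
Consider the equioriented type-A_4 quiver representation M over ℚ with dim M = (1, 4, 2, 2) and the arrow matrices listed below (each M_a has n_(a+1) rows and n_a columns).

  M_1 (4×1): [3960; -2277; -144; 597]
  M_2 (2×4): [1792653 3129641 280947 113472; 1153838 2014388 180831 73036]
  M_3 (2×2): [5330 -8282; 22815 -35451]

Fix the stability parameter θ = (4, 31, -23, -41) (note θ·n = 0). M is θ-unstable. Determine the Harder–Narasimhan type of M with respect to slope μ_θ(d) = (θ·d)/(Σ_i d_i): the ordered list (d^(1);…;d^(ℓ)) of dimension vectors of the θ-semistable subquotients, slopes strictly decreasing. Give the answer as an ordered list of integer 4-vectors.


Interval decomposition of M: I[1,4], I[2,2]^2, I[2,3], I[4,4].
HN type (ℓ=4): μ^(1)=31; μ^(2)=4; μ^(3)=-29/4; μ^(4)=-41

((0, 2, 0, 0); (0, 1, 1, 0); (1, 1, 1, 1); (0, 0, 0, 1))


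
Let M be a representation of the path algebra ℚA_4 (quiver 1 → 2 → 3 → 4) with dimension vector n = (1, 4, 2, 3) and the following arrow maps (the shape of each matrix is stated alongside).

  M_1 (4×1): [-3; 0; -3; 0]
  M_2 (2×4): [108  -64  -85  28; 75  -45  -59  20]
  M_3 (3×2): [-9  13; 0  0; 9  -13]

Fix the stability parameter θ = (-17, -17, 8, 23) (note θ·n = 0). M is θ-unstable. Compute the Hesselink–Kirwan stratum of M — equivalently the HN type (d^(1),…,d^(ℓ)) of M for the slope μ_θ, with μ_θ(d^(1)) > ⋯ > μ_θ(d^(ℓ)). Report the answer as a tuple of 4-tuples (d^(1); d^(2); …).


Via rank(M_{q-1}∘⋯∘M_p): M ≅ I[1,4], I[2,2]^2, I[2,3], I[4,4]^2.
μ_θ-semistable layers: μ^(1)=23; μ^(2)=8; μ^(3)=-17

((0, 0, 0, 3); (0, 0, 2, 0); (1, 4, 0, 0))


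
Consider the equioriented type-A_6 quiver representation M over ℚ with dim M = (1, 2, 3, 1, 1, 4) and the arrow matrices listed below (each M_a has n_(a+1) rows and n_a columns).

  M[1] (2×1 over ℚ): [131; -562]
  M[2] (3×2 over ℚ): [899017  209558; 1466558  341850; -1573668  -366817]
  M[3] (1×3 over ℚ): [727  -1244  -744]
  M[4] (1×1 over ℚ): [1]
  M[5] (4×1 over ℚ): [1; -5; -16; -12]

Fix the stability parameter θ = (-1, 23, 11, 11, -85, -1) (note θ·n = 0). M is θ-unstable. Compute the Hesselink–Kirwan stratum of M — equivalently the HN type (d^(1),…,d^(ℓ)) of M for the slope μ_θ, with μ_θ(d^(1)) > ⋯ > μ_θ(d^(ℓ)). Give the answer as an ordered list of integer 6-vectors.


Interval decomposition of M: I[1,6], I[2,3], I[3,3], I[6,6]^3.
HN type (ℓ=4): μ^(1)=17; μ^(2)=11; μ^(3)=-1; μ^(4)=-41/5

((0, 1, 1, 0, 0, 0); (0, 0, 1, 0, 0, 0); (0, 0, 0, 0, 0, 4); (1, 1, 1, 1, 1, 0))


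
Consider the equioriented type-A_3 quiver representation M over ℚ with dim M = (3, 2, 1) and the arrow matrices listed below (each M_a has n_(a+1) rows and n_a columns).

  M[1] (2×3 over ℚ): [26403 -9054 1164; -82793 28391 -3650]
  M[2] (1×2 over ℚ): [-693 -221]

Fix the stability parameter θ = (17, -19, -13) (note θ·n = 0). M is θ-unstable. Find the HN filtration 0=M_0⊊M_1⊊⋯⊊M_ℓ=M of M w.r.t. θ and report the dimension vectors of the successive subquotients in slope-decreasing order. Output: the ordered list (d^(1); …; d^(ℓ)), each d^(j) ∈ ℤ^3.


Via rank(M_{q-1}∘⋯∘M_p): M ≅ I[1,1], I[1,2], I[1,3].
μ_θ-semistable layers: μ^(1)=17; μ^(2)=-1; μ^(3)=-5

((1, 0, 0); (1, 1, 0); (1, 1, 1))


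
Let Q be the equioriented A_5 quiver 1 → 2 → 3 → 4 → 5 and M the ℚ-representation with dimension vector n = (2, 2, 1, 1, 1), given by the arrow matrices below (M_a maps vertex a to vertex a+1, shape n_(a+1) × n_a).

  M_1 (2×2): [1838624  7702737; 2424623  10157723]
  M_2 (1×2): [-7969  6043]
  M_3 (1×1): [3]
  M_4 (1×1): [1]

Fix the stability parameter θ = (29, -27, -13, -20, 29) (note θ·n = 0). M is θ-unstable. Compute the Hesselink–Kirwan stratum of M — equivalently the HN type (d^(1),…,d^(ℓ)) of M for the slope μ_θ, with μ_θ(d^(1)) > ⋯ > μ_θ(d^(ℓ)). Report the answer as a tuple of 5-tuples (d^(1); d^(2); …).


Barcode: M ≅ I[1,2], I[1,5]. HN layers by μ_θ (3 steps, strictly decreasing):
  μ^(1)=29; μ^(2)=1; μ^(3)=-31/4

((0, 0, 0, 0, 1); (1, 1, 0, 0, 0); (1, 1, 1, 1, 0))


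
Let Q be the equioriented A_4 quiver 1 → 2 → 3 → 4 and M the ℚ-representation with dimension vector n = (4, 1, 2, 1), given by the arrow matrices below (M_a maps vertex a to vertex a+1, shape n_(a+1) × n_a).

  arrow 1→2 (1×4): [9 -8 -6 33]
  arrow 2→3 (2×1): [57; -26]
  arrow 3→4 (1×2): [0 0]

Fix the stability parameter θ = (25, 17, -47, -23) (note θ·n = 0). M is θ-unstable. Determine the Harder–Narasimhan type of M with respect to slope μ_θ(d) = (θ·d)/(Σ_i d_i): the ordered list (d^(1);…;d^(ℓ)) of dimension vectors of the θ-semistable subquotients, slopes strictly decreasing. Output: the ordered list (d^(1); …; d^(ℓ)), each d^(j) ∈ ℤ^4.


Interval decomposition of M: I[1,1]^3, I[1,3], I[3,3], I[4,4].
HN type (ℓ=4): μ^(1)=25; μ^(2)=-5/3; μ^(3)=-23; μ^(4)=-47

((3, 0, 0, 0); (1, 1, 1, 0); (0, 0, 0, 1); (0, 0, 1, 0))


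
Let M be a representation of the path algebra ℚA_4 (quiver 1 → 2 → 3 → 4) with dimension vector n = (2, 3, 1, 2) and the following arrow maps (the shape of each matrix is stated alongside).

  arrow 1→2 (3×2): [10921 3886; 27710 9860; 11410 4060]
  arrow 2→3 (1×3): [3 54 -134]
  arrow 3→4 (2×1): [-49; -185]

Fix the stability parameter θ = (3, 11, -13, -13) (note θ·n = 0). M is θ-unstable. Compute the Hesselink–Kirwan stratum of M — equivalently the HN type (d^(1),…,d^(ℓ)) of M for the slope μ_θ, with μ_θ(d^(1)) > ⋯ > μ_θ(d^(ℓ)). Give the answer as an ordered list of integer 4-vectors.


Barcode: M ≅ I[1,1], I[1,4], I[2,2]^2, I[4,4]. HN layers by μ_θ (4 steps, strictly decreasing):
  μ^(1)=11; μ^(2)=3; μ^(3)=-3; μ^(4)=-13

((0, 2, 0, 0); (1, 0, 0, 0); (1, 1, 1, 1); (0, 0, 0, 1))


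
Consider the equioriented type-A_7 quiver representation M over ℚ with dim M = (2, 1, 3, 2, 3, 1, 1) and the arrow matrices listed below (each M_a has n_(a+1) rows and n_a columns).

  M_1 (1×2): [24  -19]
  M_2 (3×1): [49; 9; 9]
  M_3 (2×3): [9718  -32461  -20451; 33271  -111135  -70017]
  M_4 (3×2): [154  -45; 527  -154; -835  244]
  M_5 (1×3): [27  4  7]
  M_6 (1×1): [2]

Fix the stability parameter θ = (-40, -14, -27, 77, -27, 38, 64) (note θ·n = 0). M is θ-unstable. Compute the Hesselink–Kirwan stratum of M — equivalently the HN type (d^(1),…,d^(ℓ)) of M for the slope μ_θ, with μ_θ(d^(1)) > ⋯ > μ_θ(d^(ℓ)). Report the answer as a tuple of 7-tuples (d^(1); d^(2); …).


Via rank(M_{q-1}∘⋯∘M_p): M ≅ I[1,1], I[1,7], I[3,3], I[3,5], I[5,5].
μ_θ-semistable layers: μ^(1)=64; μ^(2)=38; μ^(3)=25; μ^(4)=-41/2; μ^(5)=-27; μ^(6)=-40

((0, 0, 0, 0, 0, 0, 1); (0, 0, 0, 0, 0, 1, 0); (0, 0, 0, 2, 2, 0, 0); (0, 1, 1, 0, 0, 0, 0); (0, 0, 2, 0, 1, 0, 0); (2, 0, 0, 0, 0, 0, 0))


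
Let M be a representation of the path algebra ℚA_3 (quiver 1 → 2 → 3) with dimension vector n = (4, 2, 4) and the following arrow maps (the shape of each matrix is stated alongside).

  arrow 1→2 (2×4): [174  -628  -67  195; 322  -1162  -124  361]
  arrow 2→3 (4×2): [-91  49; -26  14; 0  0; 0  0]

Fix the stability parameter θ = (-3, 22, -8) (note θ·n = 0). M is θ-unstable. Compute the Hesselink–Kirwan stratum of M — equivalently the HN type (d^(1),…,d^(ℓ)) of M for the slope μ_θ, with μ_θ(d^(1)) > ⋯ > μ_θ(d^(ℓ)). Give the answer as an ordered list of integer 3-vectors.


Barcode: M ≅ I[1,1]^2, I[1,2], I[1,3], I[3,3]^3. HN layers by μ_θ (4 steps, strictly decreasing):
  μ^(1)=22; μ^(2)=7; μ^(3)=-3; μ^(4)=-8

((0, 1, 0); (0, 1, 1); (4, 0, 0); (0, 0, 3))


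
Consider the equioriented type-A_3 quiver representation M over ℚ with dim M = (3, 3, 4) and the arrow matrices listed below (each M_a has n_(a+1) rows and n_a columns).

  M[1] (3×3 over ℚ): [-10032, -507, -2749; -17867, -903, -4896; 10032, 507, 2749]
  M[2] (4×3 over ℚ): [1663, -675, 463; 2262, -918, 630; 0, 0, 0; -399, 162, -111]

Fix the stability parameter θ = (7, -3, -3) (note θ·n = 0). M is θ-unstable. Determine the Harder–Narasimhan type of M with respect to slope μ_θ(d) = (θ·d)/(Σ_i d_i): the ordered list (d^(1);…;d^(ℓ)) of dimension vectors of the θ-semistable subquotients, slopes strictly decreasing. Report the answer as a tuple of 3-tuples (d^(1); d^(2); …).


Via rank(M_{q-1}∘⋯∘M_p): M ≅ I[1,1], I[1,2], I[1,3], I[2,3], I[3,3]^2.
μ_θ-semistable layers: μ^(1)=7; μ^(2)=2; μ^(3)=1/3; μ^(4)=-3

((1, 0, 0); (1, 1, 0); (1, 1, 1); (0, 1, 3))


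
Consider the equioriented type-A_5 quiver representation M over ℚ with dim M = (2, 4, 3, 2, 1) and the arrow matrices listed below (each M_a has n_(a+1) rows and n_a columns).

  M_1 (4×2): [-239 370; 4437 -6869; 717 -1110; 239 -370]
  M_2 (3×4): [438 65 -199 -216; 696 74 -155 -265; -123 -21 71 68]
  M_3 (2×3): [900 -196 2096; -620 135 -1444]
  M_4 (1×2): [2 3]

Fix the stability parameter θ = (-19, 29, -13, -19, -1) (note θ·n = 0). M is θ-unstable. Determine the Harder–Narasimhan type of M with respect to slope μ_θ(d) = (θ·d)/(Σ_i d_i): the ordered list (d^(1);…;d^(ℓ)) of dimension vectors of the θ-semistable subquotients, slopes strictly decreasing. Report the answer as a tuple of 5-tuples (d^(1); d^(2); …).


Via rank(M_{q-1}∘⋯∘M_p): M ≅ I[1,3], I[1,5], I[2,2], I[2,4].
μ_θ-semistable layers: μ^(1)=29; μ^(2)=8; μ^(3)=-1; μ^(4)=-19

((0, 1, 0, 0, 0); (0, 1, 1, 0, 0); (0, 2, 2, 2, 1); (2, 0, 0, 0, 0))


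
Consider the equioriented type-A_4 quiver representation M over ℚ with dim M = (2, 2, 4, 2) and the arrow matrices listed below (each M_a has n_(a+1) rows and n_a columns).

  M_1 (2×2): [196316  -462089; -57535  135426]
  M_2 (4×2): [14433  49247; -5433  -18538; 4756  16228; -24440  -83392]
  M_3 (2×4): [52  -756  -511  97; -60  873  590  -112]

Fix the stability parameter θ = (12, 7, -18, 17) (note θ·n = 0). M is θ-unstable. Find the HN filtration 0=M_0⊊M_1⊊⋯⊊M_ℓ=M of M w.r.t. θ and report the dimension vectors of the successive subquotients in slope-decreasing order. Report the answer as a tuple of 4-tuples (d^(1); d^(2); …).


Interval decomposition of M: I[1,3], I[1,4], I[3,3], I[3,4].
HN type (ℓ=3): μ^(1)=17; μ^(2)=1/3; μ^(3)=-18

((0, 0, 0, 2); (2, 2, 2, 0); (0, 0, 2, 0))


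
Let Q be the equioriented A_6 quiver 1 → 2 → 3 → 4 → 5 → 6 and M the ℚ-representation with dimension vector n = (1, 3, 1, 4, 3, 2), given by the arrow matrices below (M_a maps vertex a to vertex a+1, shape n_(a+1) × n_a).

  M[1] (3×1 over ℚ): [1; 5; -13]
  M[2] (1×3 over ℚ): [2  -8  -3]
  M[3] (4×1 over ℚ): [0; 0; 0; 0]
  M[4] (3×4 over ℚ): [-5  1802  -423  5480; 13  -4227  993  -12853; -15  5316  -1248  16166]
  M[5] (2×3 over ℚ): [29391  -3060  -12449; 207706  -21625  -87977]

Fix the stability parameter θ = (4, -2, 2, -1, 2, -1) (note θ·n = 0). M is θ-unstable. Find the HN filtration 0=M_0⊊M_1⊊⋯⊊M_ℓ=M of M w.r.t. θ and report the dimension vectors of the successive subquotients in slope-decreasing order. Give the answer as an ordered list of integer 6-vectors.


Via rank(M_{q-1}∘⋯∘M_p): M ≅ I[1,3], I[2,2]^2, I[4,4], I[4,5], I[4,6]^2.
μ_θ-semistable layers: μ^(1)=2; μ^(2)=1; μ^(3)=1/2; μ^(4)=-1; μ^(5)=-2

((0, 0, 1, 0, 1, 0); (1, 1, 0, 0, 0, 0); (0, 0, 0, 0, 2, 2); (0, 0, 0, 4, 0, 0); (0, 2, 0, 0, 0, 0))


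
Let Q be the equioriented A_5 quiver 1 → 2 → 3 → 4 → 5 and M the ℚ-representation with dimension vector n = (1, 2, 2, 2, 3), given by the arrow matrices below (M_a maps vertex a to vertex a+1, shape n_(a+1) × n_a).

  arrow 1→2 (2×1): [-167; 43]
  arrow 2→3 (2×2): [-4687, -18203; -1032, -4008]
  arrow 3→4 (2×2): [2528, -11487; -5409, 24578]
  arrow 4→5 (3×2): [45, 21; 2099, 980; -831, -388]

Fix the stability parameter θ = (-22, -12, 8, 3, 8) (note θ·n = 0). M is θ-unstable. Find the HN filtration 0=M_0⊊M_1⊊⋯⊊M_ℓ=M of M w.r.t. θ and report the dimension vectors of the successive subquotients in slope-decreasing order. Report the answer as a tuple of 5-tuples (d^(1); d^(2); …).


Barcode: M ≅ I[1,2], I[2,5], I[3,5], I[5,5]. HN layers by μ_θ (4 steps, strictly decreasing):
  μ^(1)=8; μ^(2)=11/2; μ^(3)=-12; μ^(4)=-22

((0, 0, 0, 0, 3); (0, 0, 2, 2, 0); (0, 2, 0, 0, 0); (1, 0, 0, 0, 0))


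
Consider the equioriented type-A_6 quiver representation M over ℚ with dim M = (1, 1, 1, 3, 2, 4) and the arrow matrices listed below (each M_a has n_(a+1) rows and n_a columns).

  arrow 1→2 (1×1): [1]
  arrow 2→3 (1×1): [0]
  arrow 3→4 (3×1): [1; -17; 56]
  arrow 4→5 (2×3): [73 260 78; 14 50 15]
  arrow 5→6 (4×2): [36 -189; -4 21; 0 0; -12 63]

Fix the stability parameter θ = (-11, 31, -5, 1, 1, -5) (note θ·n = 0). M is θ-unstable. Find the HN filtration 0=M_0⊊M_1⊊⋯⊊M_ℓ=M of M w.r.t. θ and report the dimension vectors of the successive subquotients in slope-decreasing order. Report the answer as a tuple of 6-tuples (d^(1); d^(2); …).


Interval decomposition of M: I[1,2], I[3,5], I[4,4], I[4,6], I[6,6]^3.
HN type (ℓ=5): μ^(1)=31; μ^(2)=1; μ^(3)=-1; μ^(4)=-5; μ^(5)=-11

((0, 1, 0, 0, 0, 0); (0, 0, 0, 2, 1, 0); (0, 0, 0, 1, 1, 1); (0, 0, 1, 0, 0, 3); (1, 0, 0, 0, 0, 0))


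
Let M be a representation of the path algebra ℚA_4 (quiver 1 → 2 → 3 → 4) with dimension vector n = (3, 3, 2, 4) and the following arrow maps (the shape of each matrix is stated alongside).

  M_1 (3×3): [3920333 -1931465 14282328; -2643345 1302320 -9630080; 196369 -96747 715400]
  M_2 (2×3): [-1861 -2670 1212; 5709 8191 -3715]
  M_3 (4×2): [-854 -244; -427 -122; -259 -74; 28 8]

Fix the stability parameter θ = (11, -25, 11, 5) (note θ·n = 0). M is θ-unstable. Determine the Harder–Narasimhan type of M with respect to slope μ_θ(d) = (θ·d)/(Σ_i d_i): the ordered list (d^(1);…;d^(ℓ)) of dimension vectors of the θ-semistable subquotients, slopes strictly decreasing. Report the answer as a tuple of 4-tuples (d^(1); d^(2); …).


Via rank(M_{q-1}∘⋯∘M_p): M ≅ I[1,1], I[1,3], I[1,4], I[2,2], I[4,4]^3.
μ_θ-semistable layers: μ^(1)=11; μ^(2)=8; μ^(3)=5; μ^(4)=-7; μ^(5)=-25

((1, 0, 1, 0); (0, 0, 1, 1); (0, 0, 0, 3); (2, 2, 0, 0); (0, 1, 0, 0))


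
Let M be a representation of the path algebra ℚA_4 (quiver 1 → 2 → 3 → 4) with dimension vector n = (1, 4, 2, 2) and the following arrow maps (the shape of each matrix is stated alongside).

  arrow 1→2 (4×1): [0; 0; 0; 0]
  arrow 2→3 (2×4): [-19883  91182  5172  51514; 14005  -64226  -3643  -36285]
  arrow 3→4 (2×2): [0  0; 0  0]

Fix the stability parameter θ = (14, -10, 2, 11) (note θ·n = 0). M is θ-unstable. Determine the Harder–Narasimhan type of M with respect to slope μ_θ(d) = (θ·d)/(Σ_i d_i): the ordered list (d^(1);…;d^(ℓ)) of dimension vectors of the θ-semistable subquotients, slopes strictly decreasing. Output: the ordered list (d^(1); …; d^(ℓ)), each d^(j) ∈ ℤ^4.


Via rank(M_{q-1}∘⋯∘M_p): M ≅ I[1,1], I[2,2]^2, I[2,3]^2, I[4,4]^2.
μ_θ-semistable layers: μ^(1)=14; μ^(2)=11; μ^(3)=2; μ^(4)=-10

((1, 0, 0, 0); (0, 0, 0, 2); (0, 0, 2, 0); (0, 4, 0, 0))


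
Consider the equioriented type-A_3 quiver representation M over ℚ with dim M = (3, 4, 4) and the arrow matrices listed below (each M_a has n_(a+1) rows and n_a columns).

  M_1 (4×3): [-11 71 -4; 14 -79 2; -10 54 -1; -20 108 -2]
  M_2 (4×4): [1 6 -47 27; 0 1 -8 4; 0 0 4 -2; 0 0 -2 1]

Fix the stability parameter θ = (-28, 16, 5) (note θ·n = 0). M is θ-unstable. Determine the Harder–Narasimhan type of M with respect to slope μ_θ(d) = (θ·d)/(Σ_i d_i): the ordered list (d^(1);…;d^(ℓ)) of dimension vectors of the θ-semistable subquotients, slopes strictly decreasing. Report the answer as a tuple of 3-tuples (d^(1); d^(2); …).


Via rank(M_{q-1}∘⋯∘M_p): M ≅ I[1,2], I[1,3]^2, I[2,3], I[3,3].
μ_θ-semistable layers: μ^(1)=16; μ^(2)=21/2; μ^(3)=5; μ^(4)=-28

((0, 1, 0); (0, 3, 3); (0, 0, 1); (3, 0, 0))


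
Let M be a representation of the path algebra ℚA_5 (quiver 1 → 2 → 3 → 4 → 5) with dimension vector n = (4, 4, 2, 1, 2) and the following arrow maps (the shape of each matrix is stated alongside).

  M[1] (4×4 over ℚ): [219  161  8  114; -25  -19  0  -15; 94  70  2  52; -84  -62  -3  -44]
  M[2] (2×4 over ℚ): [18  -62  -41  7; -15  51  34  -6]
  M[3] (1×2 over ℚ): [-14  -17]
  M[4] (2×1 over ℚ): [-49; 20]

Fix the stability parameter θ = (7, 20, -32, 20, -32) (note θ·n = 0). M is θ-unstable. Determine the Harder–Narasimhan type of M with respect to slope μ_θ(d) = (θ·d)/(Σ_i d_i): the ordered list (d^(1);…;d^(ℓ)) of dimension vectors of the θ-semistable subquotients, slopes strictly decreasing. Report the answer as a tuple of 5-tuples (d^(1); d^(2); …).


Barcode: M ≅ I[1,1], I[1,2], I[1,3], I[1,5], I[2,2], I[5,5]. HN layers by μ_θ (5 steps, strictly decreasing):
  μ^(1)=20; μ^(2)=7; μ^(3)=-5/3; μ^(4)=-17/5; μ^(5)=-32

((0, 2, 0, 0, 0); (2, 0, 0, 0, 0); (1, 1, 1, 0, 0); (1, 1, 1, 1, 1); (0, 0, 0, 0, 1))


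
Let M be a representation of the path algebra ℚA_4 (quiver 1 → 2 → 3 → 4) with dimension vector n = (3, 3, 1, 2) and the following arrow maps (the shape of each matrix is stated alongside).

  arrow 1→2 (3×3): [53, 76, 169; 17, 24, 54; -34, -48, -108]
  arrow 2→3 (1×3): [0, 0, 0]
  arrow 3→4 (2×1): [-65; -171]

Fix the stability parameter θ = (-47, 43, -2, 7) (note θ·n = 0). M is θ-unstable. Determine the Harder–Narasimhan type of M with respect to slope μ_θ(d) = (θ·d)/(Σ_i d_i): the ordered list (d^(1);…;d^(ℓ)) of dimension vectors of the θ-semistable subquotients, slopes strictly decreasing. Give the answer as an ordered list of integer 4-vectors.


Barcode: M ≅ I[1,1], I[1,2]^2, I[2,2], I[3,4], I[4,4]. HN layers by μ_θ (4 steps, strictly decreasing):
  μ^(1)=43; μ^(2)=7; μ^(3)=-2; μ^(4)=-47

((0, 3, 0, 0); (0, 0, 0, 2); (0, 0, 1, 0); (3, 0, 0, 0))


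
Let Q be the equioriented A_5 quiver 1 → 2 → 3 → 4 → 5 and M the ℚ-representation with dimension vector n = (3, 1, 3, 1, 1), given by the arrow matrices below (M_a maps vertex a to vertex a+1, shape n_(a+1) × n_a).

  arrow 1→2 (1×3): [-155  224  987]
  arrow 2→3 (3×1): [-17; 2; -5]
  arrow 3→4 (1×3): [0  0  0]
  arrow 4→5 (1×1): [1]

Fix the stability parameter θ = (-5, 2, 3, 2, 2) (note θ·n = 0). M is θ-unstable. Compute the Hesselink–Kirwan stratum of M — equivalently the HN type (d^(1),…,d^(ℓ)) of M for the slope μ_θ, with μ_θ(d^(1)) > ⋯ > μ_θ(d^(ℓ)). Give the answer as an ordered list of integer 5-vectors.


Via rank(M_{q-1}∘⋯∘M_p): M ≅ I[1,1]^2, I[1,3], I[3,3]^2, I[4,5].
μ_θ-semistable layers: μ^(1)=3; μ^(2)=2; μ^(3)=-5

((0, 0, 3, 0, 0); (0, 1, 0, 1, 1); (3, 0, 0, 0, 0))


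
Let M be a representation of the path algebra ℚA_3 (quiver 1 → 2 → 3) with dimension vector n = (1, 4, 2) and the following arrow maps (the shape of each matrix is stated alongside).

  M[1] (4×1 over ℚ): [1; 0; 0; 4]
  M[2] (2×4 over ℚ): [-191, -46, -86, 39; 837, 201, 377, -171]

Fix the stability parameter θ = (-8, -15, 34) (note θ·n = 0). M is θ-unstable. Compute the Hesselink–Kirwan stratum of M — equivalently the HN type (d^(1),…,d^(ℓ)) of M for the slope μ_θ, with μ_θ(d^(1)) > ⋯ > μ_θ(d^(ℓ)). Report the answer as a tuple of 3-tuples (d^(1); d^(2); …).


Barcode: M ≅ I[1,3], I[2,2]^2, I[2,3]. HN layers by μ_θ (3 steps, strictly decreasing):
  μ^(1)=34; μ^(2)=-23/2; μ^(3)=-15

((0, 0, 2); (1, 1, 0); (0, 3, 0))


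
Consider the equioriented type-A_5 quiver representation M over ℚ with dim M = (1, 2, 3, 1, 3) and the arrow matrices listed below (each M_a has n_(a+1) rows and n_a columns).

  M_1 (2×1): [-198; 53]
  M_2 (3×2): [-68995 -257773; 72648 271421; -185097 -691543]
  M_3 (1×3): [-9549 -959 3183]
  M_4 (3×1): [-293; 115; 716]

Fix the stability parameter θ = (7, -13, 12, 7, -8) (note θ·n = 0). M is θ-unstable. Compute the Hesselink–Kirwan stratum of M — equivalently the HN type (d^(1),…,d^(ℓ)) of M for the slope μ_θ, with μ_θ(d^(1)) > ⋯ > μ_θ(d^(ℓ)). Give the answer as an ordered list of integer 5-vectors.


Via rank(M_{q-1}∘⋯∘M_p): M ≅ I[1,5], I[2,3], I[3,3], I[5,5]^2.
μ_θ-semistable layers: μ^(1)=12; μ^(2)=11/3; μ^(3)=-3; μ^(4)=-8; μ^(5)=-13

((0, 0, 2, 0, 0); (0, 0, 1, 1, 1); (1, 1, 0, 0, 0); (0, 0, 0, 0, 2); (0, 1, 0, 0, 0))


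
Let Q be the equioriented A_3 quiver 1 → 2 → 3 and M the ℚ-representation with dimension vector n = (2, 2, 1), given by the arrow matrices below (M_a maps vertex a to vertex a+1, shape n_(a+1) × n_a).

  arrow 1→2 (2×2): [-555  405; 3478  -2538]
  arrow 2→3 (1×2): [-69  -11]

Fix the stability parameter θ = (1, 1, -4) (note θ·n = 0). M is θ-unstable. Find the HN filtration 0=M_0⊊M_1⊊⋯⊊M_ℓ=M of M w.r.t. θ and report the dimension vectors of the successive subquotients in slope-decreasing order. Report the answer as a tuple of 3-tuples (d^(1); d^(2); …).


Interval decomposition of M: I[1,1], I[1,3], I[2,2].
HN type (ℓ=2): μ^(1)=1; μ^(2)=-2/3

((1, 1, 0); (1, 1, 1))


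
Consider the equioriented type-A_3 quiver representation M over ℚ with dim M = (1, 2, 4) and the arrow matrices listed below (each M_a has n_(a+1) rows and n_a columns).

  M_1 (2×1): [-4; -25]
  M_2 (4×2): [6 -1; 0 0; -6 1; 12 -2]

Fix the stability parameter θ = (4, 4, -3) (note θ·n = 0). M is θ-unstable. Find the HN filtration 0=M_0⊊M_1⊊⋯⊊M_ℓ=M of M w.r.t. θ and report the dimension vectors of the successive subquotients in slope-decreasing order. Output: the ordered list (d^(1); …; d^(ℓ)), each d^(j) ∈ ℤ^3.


Via rank(M_{q-1}∘⋯∘M_p): M ≅ I[1,3], I[2,2], I[3,3]^3.
μ_θ-semistable layers: μ^(1)=4; μ^(2)=5/3; μ^(3)=-3

((0, 1, 0); (1, 1, 1); (0, 0, 3))


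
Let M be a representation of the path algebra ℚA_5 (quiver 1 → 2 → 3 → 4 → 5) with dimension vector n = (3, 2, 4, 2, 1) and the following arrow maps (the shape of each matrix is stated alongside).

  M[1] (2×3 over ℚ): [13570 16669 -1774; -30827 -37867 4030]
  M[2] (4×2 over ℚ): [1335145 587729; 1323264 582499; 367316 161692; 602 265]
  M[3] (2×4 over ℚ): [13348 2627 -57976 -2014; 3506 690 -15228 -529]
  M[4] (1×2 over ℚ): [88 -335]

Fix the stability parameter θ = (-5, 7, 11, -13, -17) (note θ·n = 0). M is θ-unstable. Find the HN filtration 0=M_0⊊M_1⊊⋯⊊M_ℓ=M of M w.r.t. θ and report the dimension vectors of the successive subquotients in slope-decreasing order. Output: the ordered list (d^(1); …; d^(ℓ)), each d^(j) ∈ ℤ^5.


Interval decomposition of M: I[1,1], I[1,3], I[1,5], I[3,3], I[3,4].
HN type (ℓ=5): μ^(1)=11; μ^(2)=7; μ^(3)=-1; μ^(4)=-3; μ^(5)=-5

((0, 0, 2, 0, 0); (0, 1, 0, 0, 0); (0, 0, 1, 1, 0); (0, 1, 1, 1, 1); (3, 0, 0, 0, 0))


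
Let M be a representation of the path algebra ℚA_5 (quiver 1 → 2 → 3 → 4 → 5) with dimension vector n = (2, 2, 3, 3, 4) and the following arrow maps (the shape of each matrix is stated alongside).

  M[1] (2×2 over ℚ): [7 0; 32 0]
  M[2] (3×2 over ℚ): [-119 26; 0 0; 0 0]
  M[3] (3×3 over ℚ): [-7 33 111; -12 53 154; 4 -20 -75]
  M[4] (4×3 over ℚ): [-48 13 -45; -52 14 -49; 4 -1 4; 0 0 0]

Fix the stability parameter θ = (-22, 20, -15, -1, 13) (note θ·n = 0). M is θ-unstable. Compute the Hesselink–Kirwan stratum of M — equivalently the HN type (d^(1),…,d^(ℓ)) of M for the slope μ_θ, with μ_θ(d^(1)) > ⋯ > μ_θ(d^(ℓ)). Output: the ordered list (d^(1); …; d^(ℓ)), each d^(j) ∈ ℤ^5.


Barcode: M ≅ I[1,1], I[1,4], I[2,2], I[3,5]^2, I[5,5]^2. HN layers by μ_θ (6 steps, strictly decreasing):
  μ^(1)=20; μ^(2)=13; μ^(3)=4/3; μ^(4)=-1; μ^(5)=-15; μ^(6)=-22

((0, 1, 0, 0, 0); (0, 0, 0, 0, 4); (0, 1, 1, 1, 0); (0, 0, 0, 2, 0); (0, 0, 2, 0, 0); (2, 0, 0, 0, 0))


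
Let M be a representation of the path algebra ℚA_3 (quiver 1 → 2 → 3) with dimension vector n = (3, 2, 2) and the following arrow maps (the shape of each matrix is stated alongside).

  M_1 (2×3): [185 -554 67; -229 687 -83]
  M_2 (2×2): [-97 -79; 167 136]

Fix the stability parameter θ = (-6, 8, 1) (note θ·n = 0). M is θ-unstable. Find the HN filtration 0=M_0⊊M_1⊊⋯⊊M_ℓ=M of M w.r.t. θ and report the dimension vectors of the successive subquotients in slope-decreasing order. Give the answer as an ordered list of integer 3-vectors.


Interval decomposition of M: I[1,1], I[1,3]^2.
HN type (ℓ=2): μ^(1)=9/2; μ^(2)=-6

((0, 2, 2); (3, 0, 0))


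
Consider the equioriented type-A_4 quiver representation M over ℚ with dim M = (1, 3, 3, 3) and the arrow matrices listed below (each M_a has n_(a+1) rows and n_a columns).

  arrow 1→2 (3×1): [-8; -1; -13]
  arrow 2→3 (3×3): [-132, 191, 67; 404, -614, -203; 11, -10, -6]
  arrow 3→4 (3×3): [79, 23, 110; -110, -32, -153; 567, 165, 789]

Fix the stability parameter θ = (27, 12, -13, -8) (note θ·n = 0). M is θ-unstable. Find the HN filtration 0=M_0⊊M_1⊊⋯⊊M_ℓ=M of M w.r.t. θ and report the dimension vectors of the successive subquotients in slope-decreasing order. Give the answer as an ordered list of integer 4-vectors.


Barcode: M ≅ I[1,4], I[2,3], I[2,4], I[4,4]. HN layers by μ_θ (4 steps, strictly decreasing):
  μ^(1)=9/2; μ^(2)=-1/2; μ^(3)=-3; μ^(4)=-8

((1, 1, 1, 1); (0, 1, 1, 0); (0, 1, 1, 1); (0, 0, 0, 1))


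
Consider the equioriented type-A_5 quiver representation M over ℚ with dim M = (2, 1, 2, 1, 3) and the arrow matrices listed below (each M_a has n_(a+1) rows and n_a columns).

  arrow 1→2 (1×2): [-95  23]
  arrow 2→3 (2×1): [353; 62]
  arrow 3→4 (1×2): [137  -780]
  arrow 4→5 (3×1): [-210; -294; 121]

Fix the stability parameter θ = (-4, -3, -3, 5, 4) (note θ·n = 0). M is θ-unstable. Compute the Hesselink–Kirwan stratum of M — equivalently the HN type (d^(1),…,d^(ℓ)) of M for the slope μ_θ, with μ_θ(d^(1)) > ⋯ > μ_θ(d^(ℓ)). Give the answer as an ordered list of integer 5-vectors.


Via rank(M_{q-1}∘⋯∘M_p): M ≅ I[1,1], I[1,5], I[3,3], I[5,5]^2.
μ_θ-semistable layers: μ^(1)=9/2; μ^(2)=4; μ^(3)=-3; μ^(4)=-4

((0, 0, 0, 1, 1); (0, 0, 0, 0, 2); (0, 1, 2, 0, 0); (2, 0, 0, 0, 0))


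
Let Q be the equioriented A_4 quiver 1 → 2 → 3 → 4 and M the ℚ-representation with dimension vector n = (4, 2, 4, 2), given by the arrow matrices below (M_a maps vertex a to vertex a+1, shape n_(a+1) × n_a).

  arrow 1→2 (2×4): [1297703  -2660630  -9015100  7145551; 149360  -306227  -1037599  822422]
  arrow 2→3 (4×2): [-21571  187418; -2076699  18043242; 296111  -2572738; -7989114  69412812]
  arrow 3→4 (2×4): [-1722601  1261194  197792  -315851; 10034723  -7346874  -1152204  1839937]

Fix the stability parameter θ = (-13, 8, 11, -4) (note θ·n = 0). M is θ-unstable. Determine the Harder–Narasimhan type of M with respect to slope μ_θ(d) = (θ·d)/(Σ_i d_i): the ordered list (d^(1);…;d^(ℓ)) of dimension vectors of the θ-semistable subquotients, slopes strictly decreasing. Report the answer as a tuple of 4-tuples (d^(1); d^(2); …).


Interval decomposition of M: I[1,1]^2, I[1,2], I[1,4], I[3,3]^2, I[3,4].
HN type (ℓ=5): μ^(1)=11; μ^(2)=8; μ^(3)=5; μ^(4)=7/2; μ^(5)=-13

((0, 0, 2, 0); (0, 1, 0, 0); (0, 1, 1, 1); (0, 0, 1, 1); (4, 0, 0, 0))


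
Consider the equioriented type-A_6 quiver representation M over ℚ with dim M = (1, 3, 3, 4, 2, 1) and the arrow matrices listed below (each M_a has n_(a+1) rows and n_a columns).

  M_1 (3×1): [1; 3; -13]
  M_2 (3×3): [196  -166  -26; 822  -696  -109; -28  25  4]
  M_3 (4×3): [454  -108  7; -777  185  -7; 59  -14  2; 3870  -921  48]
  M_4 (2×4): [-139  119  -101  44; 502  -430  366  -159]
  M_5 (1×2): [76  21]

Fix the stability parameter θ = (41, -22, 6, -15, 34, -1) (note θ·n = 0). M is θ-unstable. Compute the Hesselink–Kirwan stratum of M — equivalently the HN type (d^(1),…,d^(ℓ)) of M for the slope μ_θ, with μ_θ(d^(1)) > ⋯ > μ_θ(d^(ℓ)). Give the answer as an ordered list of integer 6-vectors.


Via rank(M_{q-1}∘⋯∘M_p): M ≅ I[1,6], I[2,2], I[2,5], I[3,4], I[4,4].
μ_θ-semistable layers: μ^(1)=34; μ^(2)=33/2; μ^(3)=5/2; μ^(4)=-9/2; μ^(5)=-15; μ^(6)=-22

((0, 0, 0, 0, 1, 0); (0, 0, 0, 0, 1, 1); (1, 1, 1, 1, 0, 0); (0, 0, 2, 2, 0, 0); (0, 0, 0, 1, 0, 0); (0, 2, 0, 0, 0, 0))


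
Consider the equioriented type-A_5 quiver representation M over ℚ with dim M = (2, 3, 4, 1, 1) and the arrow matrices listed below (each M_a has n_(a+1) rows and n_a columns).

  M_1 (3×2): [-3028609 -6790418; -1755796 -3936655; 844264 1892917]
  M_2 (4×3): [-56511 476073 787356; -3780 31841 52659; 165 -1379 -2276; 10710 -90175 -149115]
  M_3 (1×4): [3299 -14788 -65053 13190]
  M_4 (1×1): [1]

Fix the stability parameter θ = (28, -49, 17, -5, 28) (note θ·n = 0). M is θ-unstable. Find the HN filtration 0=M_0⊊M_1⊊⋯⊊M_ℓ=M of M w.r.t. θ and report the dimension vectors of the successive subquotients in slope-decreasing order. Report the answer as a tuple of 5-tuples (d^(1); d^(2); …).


Barcode: M ≅ I[1,2], I[1,5], I[2,3], I[3,3]^2. HN layers by μ_θ (5 steps, strictly decreasing):
  μ^(1)=28; μ^(2)=17; μ^(3)=6; μ^(4)=-21/2; μ^(5)=-49

((0, 0, 0, 0, 1); (0, 0, 3, 0, 0); (0, 0, 1, 1, 0); (2, 2, 0, 0, 0); (0, 1, 0, 0, 0))


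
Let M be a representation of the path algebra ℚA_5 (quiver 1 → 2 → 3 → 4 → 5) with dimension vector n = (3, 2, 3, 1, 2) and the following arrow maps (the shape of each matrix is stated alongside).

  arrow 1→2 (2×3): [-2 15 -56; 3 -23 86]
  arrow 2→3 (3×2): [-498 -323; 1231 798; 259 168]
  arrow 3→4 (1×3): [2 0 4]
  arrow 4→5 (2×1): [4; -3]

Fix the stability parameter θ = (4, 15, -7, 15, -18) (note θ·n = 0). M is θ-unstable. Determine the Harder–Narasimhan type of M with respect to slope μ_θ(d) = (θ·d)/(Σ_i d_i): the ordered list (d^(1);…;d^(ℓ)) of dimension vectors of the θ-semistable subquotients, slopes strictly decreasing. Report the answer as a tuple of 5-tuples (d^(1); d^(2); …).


Interval decomposition of M: I[1,1], I[1,3], I[1,5], I[3,3], I[5,5].
HN type (ℓ=4): μ^(1)=4; μ^(2)=9/5; μ^(3)=-7; μ^(4)=-18

((2, 1, 1, 0, 0); (1, 1, 1, 1, 1); (0, 0, 1, 0, 0); (0, 0, 0, 0, 1))


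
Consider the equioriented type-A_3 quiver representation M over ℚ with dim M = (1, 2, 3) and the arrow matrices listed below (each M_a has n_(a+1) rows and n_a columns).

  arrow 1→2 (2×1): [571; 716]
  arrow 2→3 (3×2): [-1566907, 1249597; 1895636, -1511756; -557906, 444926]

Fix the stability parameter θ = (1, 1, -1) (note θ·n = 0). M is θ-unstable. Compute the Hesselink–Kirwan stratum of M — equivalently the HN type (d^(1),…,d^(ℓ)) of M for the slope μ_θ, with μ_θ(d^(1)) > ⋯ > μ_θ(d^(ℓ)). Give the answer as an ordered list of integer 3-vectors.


Via rank(M_{q-1}∘⋯∘M_p): M ≅ I[1,3], I[2,2], I[3,3]^2.
μ_θ-semistable layers: μ^(1)=1; μ^(2)=1/3; μ^(3)=-1

((0, 1, 0); (1, 1, 1); (0, 0, 2))


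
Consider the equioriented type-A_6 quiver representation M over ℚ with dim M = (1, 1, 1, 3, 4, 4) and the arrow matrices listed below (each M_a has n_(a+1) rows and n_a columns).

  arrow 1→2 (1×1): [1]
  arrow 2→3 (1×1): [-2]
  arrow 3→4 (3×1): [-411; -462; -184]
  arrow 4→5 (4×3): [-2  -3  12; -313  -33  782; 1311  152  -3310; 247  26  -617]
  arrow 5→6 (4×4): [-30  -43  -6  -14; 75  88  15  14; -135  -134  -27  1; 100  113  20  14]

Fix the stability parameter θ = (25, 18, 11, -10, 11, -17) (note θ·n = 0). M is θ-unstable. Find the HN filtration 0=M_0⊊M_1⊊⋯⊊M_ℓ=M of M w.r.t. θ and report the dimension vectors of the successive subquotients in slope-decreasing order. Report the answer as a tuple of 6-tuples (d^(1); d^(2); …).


Barcode: M ≅ I[1,6], I[4,5], I[4,6], I[5,6], I[6,6]. HN layers by μ_θ (5 steps, strictly decreasing):
  μ^(1)=11; μ^(2)=19/3; μ^(3)=-3; μ^(4)=-10; μ^(5)=-17

((0, 0, 0, 0, 1, 0); (1, 1, 1, 1, 1, 1); (0, 0, 0, 0, 2, 2); (0, 0, 0, 2, 0, 0); (0, 0, 0, 0, 0, 1))


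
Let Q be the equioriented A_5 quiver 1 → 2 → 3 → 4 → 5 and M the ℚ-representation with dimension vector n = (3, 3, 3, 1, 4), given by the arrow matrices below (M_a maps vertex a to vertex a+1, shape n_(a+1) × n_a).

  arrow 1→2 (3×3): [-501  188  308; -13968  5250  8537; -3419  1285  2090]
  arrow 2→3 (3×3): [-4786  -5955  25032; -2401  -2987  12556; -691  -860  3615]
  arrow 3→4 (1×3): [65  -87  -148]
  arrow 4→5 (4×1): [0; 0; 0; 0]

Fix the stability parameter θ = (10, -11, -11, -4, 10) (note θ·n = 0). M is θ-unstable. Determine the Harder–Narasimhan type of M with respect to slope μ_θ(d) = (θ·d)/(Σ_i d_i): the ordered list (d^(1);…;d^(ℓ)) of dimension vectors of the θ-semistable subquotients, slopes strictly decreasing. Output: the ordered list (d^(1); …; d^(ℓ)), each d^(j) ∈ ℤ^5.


Interval decomposition of M: I[1,3]^2, I[1,4], I[5,5]^4.
HN type (ℓ=2): μ^(1)=10; μ^(2)=-4

((0, 0, 0, 0, 4); (3, 3, 3, 1, 0))


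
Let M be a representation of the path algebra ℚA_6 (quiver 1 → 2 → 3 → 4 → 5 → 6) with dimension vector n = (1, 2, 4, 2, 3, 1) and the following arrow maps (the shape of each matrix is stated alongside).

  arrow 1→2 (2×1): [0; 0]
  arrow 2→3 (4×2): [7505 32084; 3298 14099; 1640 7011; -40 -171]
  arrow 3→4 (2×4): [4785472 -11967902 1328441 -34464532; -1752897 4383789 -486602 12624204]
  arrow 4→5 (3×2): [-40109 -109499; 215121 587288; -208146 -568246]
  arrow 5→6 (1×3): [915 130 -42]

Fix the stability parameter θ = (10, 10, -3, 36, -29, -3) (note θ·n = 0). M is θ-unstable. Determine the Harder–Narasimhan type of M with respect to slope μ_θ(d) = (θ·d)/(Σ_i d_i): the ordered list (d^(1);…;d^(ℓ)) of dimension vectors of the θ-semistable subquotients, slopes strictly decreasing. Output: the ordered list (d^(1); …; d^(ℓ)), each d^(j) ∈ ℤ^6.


Barcode: M ≅ I[1,1], I[2,5], I[2,6], I[3,3]^2, I[5,5]. HN layers by μ_θ (5 steps, strictly decreasing):
  μ^(1)=10; μ^(2)=7/2; μ^(3)=11/5; μ^(4)=-3; μ^(5)=-29

((1, 0, 0, 0, 0, 0); (0, 1, 1, 1, 1, 0); (0, 1, 1, 1, 1, 1); (0, 0, 2, 0, 0, 0); (0, 0, 0, 0, 1, 0))


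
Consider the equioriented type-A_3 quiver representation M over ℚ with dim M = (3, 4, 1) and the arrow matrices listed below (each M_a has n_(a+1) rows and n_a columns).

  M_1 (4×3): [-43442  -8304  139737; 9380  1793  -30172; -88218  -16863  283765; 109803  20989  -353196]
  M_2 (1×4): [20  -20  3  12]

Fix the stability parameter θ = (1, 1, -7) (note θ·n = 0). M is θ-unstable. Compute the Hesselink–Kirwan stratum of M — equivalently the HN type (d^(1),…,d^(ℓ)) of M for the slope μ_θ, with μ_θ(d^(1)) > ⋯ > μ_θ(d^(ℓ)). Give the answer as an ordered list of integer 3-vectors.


Via rank(M_{q-1}∘⋯∘M_p): M ≅ I[1,2]^2, I[1,3], I[2,2].
μ_θ-semistable layers: μ^(1)=1; μ^(2)=-5/3

((2, 3, 0); (1, 1, 1))
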